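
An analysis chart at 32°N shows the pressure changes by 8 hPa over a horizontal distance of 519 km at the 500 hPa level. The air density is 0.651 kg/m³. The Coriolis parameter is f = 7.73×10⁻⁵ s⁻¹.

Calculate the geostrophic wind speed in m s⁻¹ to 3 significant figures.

Pressure gradient: |∂P/∂n| = 800 Pa / 519000 m = 1.54×10⁻³ Pa/m
Geostrophic balance (pressure-gradient force = Coriolis force):
V_g = (1/(fρ)) |∂P/∂n| = 1.54×10⁻³ / (7.73×10⁻⁵ × 0.651) = 30.6 m/s

30.6 m s⁻¹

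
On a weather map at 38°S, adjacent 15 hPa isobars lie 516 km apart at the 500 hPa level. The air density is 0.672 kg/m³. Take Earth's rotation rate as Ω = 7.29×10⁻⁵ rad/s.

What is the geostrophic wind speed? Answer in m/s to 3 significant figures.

48.2 m/s

Coriolis parameter at 38°S:
f = 2Ω sin φ = 2 × 7.29×10⁻⁵ × sin 38° = 8.98×10⁻⁵ s⁻¹
Pressure gradient: |∂P/∂n| = 1500 Pa / 516000 m = 2.91×10⁻³ Pa/m
Geostrophic balance (pressure-gradient force = Coriolis force):
V_g = (1/(fρ)) |∂P/∂n| = 2.91×10⁻³ / (8.98×10⁻⁵ × 0.672) = 48.2 m/s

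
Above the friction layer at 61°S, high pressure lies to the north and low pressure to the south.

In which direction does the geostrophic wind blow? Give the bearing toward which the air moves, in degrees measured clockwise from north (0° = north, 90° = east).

090°

The pressure-gradient force points toward the south (bearing 180°).
Geostrophic balance: in the Southern Hemisphere the Coriolis force deflects motion to the left, so the geostrophic wind blows 90° to the left of the pressure-gradient force (low pressure on the right).
Rotating 180° by 90° counterclockwise gives 090° — the wind blows toward the east.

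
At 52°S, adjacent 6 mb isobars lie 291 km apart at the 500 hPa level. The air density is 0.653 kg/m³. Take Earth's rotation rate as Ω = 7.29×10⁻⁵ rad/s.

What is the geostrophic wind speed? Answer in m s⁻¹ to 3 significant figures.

Coriolis parameter at 52°S:
f = 2Ω sin φ = 2 × 7.29×10⁻⁵ × sin 52° = 1.15×10⁻⁴ s⁻¹
Pressure gradient: |∂P/∂n| = 600 Pa / 291000 m = 2.06×10⁻³ Pa/m
Geostrophic balance (pressure-gradient force = Coriolis force):
V_g = (1/(fρ)) |∂P/∂n| = 2.06×10⁻³ / (1.15×10⁻⁴ × 0.653) = 27.5 m/s

27.5 m s⁻¹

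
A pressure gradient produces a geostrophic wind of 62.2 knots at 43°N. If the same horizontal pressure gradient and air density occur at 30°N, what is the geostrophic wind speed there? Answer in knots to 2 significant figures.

With the same pressure gradient and density, V_g ∝ 1/f ∝ 1/sin φ.
V₂ = V₁ · sin φ₁ / sin φ₂ = 62.2 × sin 43° / sin 30°
V₂ = 62.2 × 0.6820/0.5000 = 85 knots

85 knots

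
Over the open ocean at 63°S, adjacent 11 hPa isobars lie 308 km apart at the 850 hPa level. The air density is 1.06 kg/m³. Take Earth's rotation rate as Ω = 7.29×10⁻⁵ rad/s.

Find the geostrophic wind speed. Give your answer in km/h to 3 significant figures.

93.4 km/h

Coriolis parameter at 63°S:
f = 2Ω sin φ = 2 × 7.29×10⁻⁵ × sin 63° = 1.30×10⁻⁴ s⁻¹
Pressure gradient: |∂P/∂n| = 1100 Pa / 308000 m = 3.57×10⁻³ Pa/m
Geostrophic balance (pressure-gradient force = Coriolis force):
V_g = (1/(fρ)) |∂P/∂n| = 3.57×10⁻³ / (1.30×10⁻⁴ × 1.06) = 25.9 m/s
Converting: 25.9 m/s × 3.6 = 93.4 km/h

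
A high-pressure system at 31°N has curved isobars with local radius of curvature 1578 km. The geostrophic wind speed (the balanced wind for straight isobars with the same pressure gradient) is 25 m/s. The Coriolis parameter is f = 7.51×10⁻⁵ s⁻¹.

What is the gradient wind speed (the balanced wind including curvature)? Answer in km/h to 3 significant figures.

Around a high, pressure-gradient force acts outward with centrifugal, so Coriolis balances both:
fV = (1/ρ)|∂P/∂n| + V²/R  →  V² − fR·V + fR·V_g = 0
With fR = 7.51×10⁻⁵ × 1578×10³ m = 119 m/s:
V = [fR − √((fR)² − 4 fR V_g)]/2 = [119 − √(119² − 4×119×25)]/2 = 35.8 m/s
Supergeostrophic (V > V_g = 25 m/s), as expected around a high.
Converting: 35.8 m/s × 3.6 = 129 km/h

129 km/h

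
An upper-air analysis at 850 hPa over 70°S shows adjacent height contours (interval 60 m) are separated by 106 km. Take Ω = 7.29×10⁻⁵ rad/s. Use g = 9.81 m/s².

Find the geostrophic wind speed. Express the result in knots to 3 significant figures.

78.8 knots

Coriolis parameter at 70°S:
f = 2Ω sin φ = 2 × 7.29×10⁻⁵ × sin 70° = 1.37×10⁻⁴ s⁻¹
Height gradient: |∂Z/∂n| = 60 m / 106000 m = 5.66×10⁻⁴
On a pressure surface, geostrophic balance gives V_g = (g/f)|∂Z/∂n|:
V_g = 9.81 × 5.66×10⁻⁴ / 1.37×10⁻⁴ = 40.5 m/s
Converting: 40.5 m/s × 1.944 = 78.8 knots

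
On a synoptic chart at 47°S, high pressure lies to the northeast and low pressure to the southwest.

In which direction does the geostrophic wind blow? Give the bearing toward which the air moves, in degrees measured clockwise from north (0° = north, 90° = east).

135°

The pressure-gradient force points toward the southwest (bearing 225°).
Geostrophic balance: in the Southern Hemisphere the Coriolis force deflects motion to the left, so the geostrophic wind blows 90° to the left of the pressure-gradient force (low pressure on the right).
Rotating 225° by 90° counterclockwise gives 135° — the wind blows toward the southeast.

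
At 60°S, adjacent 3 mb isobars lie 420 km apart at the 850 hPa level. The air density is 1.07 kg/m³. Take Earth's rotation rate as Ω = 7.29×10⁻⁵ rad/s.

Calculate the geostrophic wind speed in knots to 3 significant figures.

10.3 knots

Coriolis parameter at 60°S:
f = 2Ω sin φ = 2 × 7.29×10⁻⁵ × sin 60° = 1.26×10⁻⁴ s⁻¹
Pressure gradient: |∂P/∂n| = 300 Pa / 420000 m = 7.14×10⁻⁴ Pa/m
Geostrophic balance (pressure-gradient force = Coriolis force):
V_g = (1/(fρ)) |∂P/∂n| = 7.14×10⁻⁴ / (1.26×10⁻⁴ × 1.07) = 5.29 m/s
Converting: 5.29 m/s × 1.944 = 10.3 knots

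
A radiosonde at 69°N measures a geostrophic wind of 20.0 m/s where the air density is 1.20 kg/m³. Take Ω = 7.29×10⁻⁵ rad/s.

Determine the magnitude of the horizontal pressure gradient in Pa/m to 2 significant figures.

3.3×10⁻³ Pa/m

Coriolis parameter at 69°N:
f = 2Ω sin φ = 2 × 7.29×10⁻⁵ × sin 69° = 1.36×10⁻⁴ s⁻¹
Geostrophic balance rearranged: |∂P/∂n| = f ρ V_g
|∂P/∂n| = 1.36×10⁻⁴ × 1.20 × 20.0 = 3.27×10⁻³ Pa/m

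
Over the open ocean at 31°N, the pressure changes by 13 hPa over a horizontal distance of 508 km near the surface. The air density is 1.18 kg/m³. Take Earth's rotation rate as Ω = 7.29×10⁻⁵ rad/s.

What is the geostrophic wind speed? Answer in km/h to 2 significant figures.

100 km/h

Coriolis parameter at 31°N:
f = 2Ω sin φ = 2 × 7.29×10⁻⁵ × sin 31° = 7.51×10⁻⁵ s⁻¹
Pressure gradient: |∂P/∂n| = 1300 Pa / 508000 m = 2.56×10⁻³ Pa/m
Geostrophic balance (pressure-gradient force = Coriolis force):
V_g = (1/(fρ)) |∂P/∂n| = 2.56×10⁻³ / (7.51×10⁻⁵ × 1.18) = 28.9 m/s
Converting: 28.9 m/s × 3.6 = 100 km/h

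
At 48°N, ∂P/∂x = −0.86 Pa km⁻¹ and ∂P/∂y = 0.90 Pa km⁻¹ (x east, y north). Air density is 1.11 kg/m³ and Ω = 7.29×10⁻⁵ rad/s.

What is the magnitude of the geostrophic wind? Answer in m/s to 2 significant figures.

Coriolis parameter at 48°N:
f = 2Ω sin φ = 2 × 7.29×10⁻⁵ × sin 48° = 1.08×10⁻⁴ s⁻¹
Component geostrophic relations (x east, y north):
u_g = −(1/(fρ)) ∂P/∂y,  v_g = (1/(fρ)) ∂P/∂x
u_g = −(0.90×10⁻³)/(1.08×10⁻⁴ × 1.11) = −7.48 m/s;  v_g = (−0.86×10⁻³)/(1.08×10⁻⁴ × 1.11) = −7.15 m/s
|V_g| = √(u_g² + v_g²) = 10.4 m/s

10 m/s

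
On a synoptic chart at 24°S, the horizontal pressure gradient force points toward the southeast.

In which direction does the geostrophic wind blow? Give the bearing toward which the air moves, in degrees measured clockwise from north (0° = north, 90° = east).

045°

The pressure-gradient force points toward the southeast (bearing 135°).
Geostrophic balance: in the Southern Hemisphere the Coriolis force deflects motion to the left, so the geostrophic wind blows 90° to the left of the pressure-gradient force (low pressure on the right).
Rotating 135° by 90° counterclockwise gives 045° — the wind blows toward the northeast.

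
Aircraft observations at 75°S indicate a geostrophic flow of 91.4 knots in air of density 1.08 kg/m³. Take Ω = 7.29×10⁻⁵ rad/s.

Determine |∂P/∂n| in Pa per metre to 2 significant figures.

7.2×10⁻³ Pa/m

Coriolis parameter at 75°S:
f = 2Ω sin φ = 2 × 7.29×10⁻⁵ × sin 75° = 1.41×10⁻⁴ s⁻¹
Wind speed in SI: 91.4 knots = 47.0 m/s
Geostrophic balance rearranged: |∂P/∂n| = f ρ V_g
|∂P/∂n| = 1.41×10⁻⁴ × 1.08 × 47.0 = 7.15×10⁻³ Pa/m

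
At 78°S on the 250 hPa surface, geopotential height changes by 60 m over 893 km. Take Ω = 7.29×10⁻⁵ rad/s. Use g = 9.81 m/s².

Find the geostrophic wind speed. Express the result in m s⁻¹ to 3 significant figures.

4.62 m s⁻¹

Coriolis parameter at 78°S:
f = 2Ω sin φ = 2 × 7.29×10⁻⁵ × sin 78° = 1.43×10⁻⁴ s⁻¹
Height gradient: |∂Z/∂n| = 60 m / 893000 m = 6.72×10⁻⁵
On a pressure surface, geostrophic balance gives V_g = (g/f)|∂Z/∂n|:
V_g = 9.81 × 6.72×10⁻⁵ / 1.43×10⁻⁴ = 4.62 m/s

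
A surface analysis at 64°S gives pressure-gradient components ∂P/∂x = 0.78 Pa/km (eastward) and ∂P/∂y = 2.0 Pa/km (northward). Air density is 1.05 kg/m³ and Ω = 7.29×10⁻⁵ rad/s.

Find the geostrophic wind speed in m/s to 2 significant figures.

16 m/s

Coriolis parameter at 64°S:
f = 2Ω sin φ = 2 × 7.29×10⁻⁵ × sin 64° = 1.31×10⁻⁴ s⁻¹
In the Southern Hemisphere f is negative: f = −1.31×10⁻⁴ s⁻¹.
Component geostrophic relations (x east, y north):
u_g = −(1/(fρ)) ∂P/∂y,  v_g = (1/(fρ)) ∂P/∂x
u_g = −(2.0×10⁻³)/(−1.31×10⁻⁴ × 1.05) = 14.5 m/s;  v_g = (0.78×10⁻³)/(−1.31×10⁻⁴ × 1.05) = −5.67 m/s
|V_g| = √(u_g² + v_g²) = 15.6 m/s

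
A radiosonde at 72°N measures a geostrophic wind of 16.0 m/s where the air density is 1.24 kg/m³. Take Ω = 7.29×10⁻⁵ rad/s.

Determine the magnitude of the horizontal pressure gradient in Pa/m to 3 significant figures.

2.75×10⁻³ Pa/m

Coriolis parameter at 72°N:
f = 2Ω sin φ = 2 × 7.29×10⁻⁵ × sin 72° = 1.39×10⁻⁴ s⁻¹
Geostrophic balance rearranged: |∂P/∂n| = f ρ V_g
|∂P/∂n| = 1.39×10⁻⁴ × 1.24 × 16.0 = 2.75×10⁻³ Pa/m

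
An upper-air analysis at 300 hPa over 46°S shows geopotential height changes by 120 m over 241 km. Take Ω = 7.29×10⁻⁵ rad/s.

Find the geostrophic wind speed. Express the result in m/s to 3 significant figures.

46.6 m/s

Coriolis parameter at 46°S:
f = 2Ω sin φ = 2 × 7.29×10⁻⁵ × sin 46° = 1.05×10⁻⁴ s⁻¹
Height gradient: |∂Z/∂n| = 120 m / 241000 m = 4.98×10⁻⁴
On a pressure surface, geostrophic balance gives V_g = (g/f)|∂Z/∂n|:
V_g = 9.81 × 4.98×10⁻⁴ / 1.05×10⁻⁴ = 46.6 m/s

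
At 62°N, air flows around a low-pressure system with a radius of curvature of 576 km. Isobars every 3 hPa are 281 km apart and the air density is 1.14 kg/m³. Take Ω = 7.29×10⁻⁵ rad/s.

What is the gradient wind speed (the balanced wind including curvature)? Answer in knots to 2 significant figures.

Coriolis parameter at 62°N:
f = 2Ω sin φ = 2 × 7.29×10⁻⁵ × sin 62° = 1.29×10⁻⁴ s⁻¹
Pressure gradient: |∂P/∂n| = 300 Pa / 281000 m = 1.07×10⁻³ Pa/m
Geostrophic speed: V_g = |∂P/∂n|/(fρ) = 1.07×10⁻³/(1.29×10⁻⁴ × 1.14) = 7.27 m/s
Around a low, centrifugal force acts outward with Coriolis, so pressure-gradient force balances both:
(1/ρ)|∂P/∂n| = fV + V²/R  →  V² + fR·V − fR·V_g = 0
With fR = 1.29×10⁻⁴ × 576×10³ m = 74.2 m/s:
V = [−fR + √((fR)² + 4 fR V_g)]/2 = [−74.2 + √(74.2² + 4×74.2×7.27)]/2 = 6.67 m/s
Subgeostrophic (V < V_g = 7.27 m/s), as expected around a low.
Converting: 6.67 m/s × 1.944 = 13 knots

13 knots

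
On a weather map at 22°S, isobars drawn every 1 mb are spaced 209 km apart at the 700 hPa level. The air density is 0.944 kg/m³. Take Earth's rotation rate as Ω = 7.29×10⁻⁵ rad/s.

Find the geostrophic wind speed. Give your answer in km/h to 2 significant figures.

Coriolis parameter at 22°S:
f = 2Ω sin φ = 2 × 7.29×10⁻⁵ × sin 22° = 5.46×10⁻⁵ s⁻¹
Pressure gradient: |∂P/∂n| = 100 Pa / 209000 m = 4.78×10⁻⁴ Pa/m
Geostrophic balance (pressure-gradient force = Coriolis force):
V_g = (1/(fρ)) |∂P/∂n| = 4.78×10⁻⁴ / (5.46×10⁻⁵ × 0.944) = 9.28 m/s
Converting: 9.28 m/s × 3.6 = 33 km/h

33 km/h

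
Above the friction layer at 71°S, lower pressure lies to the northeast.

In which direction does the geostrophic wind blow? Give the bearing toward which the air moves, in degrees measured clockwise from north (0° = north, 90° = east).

The pressure-gradient force points toward the northeast (bearing 045°).
Geostrophic balance: in the Southern Hemisphere the Coriolis force deflects motion to the left, so the geostrophic wind blows 90° to the left of the pressure-gradient force (low pressure on the right).
Rotating 045° by 90° counterclockwise gives 315° — the wind blows toward the northwest.

315°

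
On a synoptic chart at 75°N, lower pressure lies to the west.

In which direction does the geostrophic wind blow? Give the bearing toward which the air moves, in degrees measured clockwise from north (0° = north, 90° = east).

The pressure-gradient force points toward the west (bearing 270°).
Geostrophic balance: in the Northern Hemisphere the Coriolis force deflects motion to the right, so the geostrophic wind blows 90° to the right of the pressure-gradient force (low pressure on the left).
Rotating 270° by 90° clockwise gives 000° — the wind blows toward the north.

000°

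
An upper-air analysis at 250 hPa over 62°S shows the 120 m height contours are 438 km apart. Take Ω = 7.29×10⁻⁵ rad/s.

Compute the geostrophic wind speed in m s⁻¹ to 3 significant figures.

Coriolis parameter at 62°S:
f = 2Ω sin φ = 2 × 7.29×10⁻⁵ × sin 62° = 1.29×10⁻⁴ s⁻¹
Height gradient: |∂Z/∂n| = 120 m / 438000 m = 2.74×10⁻⁴
On a pressure surface, geostrophic balance gives V_g = (g/f)|∂Z/∂n|:
V_g = 9.81 × 2.74×10⁻⁴ / 1.29×10⁻⁴ = 20.9 m/s

20.9 m s⁻¹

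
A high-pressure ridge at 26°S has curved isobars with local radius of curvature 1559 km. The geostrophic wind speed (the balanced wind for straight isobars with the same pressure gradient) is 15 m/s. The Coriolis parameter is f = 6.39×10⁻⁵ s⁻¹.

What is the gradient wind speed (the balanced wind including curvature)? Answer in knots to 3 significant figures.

Around a high, pressure-gradient force acts outward with centrifugal, so Coriolis balances both:
fV = (1/ρ)|∂P/∂n| + V²/R  →  V² − fR·V + fR·V_g = 0
With fR = 6.39×10⁻⁵ × 1559×10³ m = 99.6 m/s:
V = [fR − √((fR)² − 4 fR V_g)]/2 = [99.6 − √(99.6² − 4×99.6×15)]/2 = 18.4 m/s
Supergeostrophic (V > V_g = 15 m/s), as expected around a high.
Converting: 18.4 m/s × 1.944 = 35.8 knots

35.8 knots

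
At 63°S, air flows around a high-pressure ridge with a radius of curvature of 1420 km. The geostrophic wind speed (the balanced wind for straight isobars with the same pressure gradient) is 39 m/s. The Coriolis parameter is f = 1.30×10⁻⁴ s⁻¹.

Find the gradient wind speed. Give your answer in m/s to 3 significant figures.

56.0 m/s

Around a high, pressure-gradient force acts outward with centrifugal, so Coriolis balances both:
fV = (1/ρ)|∂P/∂n| + V²/R  →  V² − fR·V + fR·V_g = 0
With fR = 1.30×10⁻⁴ × 1420×10³ m = 185 m/s:
V = [fR − √((fR)² − 4 fR V_g)]/2 = [185 − √(185² − 4×185×39)]/2 = 56 m/s
Supergeostrophic (V > V_g = 39 m/s), as expected around a high.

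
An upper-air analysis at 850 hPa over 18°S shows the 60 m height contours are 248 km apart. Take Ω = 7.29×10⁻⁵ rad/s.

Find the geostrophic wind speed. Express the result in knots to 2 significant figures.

Coriolis parameter at 18°S:
f = 2Ω sin φ = 2 × 7.29×10⁻⁵ × sin 18° = 4.51×10⁻⁵ s⁻¹
Height gradient: |∂Z/∂n| = 60 m / 248000 m = 2.42×10⁻⁴
On a pressure surface, geostrophic balance gives V_g = (g/f)|∂Z/∂n|:
V_g = 9.81 × 2.42×10⁻⁴ / 4.51×10⁻⁵ = 52.7 m/s
Converting: 52.7 m/s × 1.944 = 100 knots

100 knots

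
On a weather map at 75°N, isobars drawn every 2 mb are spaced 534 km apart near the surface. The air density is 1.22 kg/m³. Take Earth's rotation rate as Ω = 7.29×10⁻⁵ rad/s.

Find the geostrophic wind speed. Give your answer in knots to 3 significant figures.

4.24 knots

Coriolis parameter at 75°N:
f = 2Ω sin φ = 2 × 7.29×10⁻⁵ × sin 75° = 1.41×10⁻⁴ s⁻¹
Pressure gradient: |∂P/∂n| = 200 Pa / 534000 m = 3.75×10⁻⁴ Pa/m
Geostrophic balance (pressure-gradient force = Coriolis force):
V_g = (1/(fρ)) |∂P/∂n| = 3.75×10⁻⁴ / (1.41×10⁻⁴ × 1.22) = 2.18 m/s
Converting: 2.18 m/s × 1.944 = 4.24 knots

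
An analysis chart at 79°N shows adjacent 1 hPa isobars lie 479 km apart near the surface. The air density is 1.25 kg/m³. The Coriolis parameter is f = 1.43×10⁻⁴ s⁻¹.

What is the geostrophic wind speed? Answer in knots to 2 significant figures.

Pressure gradient: |∂P/∂n| = 100 Pa / 479000 m = 2.09×10⁻⁴ Pa/m
Geostrophic balance (pressure-gradient force = Coriolis force):
V_g = (1/(fρ)) |∂P/∂n| = 2.09×10⁻⁴ / (1.43×10⁻⁴ × 1.25) = 1.17 m/s
Converting: 1.17 m/s × 1.944 = 2.3 knots

2.3 knots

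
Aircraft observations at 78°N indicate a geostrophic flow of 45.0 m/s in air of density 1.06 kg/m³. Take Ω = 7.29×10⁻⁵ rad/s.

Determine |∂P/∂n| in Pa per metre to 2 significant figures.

Coriolis parameter at 78°N:
f = 2Ω sin φ = 2 × 7.29×10⁻⁵ × sin 78° = 1.43×10⁻⁴ s⁻¹
Geostrophic balance rearranged: |∂P/∂n| = f ρ V_g
|∂P/∂n| = 1.43×10⁻⁴ × 1.06 × 45.0 = 6.80×10⁻³ Pa/m

6.8×10⁻³ Pa/m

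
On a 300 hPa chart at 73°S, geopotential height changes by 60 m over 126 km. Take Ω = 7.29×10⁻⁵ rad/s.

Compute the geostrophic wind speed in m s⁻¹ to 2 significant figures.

34 m s⁻¹

Coriolis parameter at 73°S:
f = 2Ω sin φ = 2 × 7.29×10⁻⁵ × sin 73° = 1.39×10⁻⁴ s⁻¹
Height gradient: |∂Z/∂n| = 60 m / 126000 m = 4.76×10⁻⁴
On a pressure surface, geostrophic balance gives V_g = (g/f)|∂Z/∂n|:
V_g = 9.81 × 4.76×10⁻⁴ / 1.39×10⁻⁴ = 33.5 m/s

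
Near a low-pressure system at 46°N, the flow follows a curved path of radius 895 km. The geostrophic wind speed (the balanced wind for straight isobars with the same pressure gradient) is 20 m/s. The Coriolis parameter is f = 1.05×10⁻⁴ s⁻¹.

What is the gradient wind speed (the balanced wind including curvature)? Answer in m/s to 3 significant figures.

Around a low, centrifugal force acts outward with Coriolis, so pressure-gradient force balances both:
(1/ρ)|∂P/∂n| = fV + V²/R  →  V² + fR·V − fR·V_g = 0
With fR = 1.05×10⁻⁴ × 895×10³ m = 94.0 m/s:
V = [−fR + √((fR)² + 4 fR V_g)]/2 = [−94.0 + √(94.0² + 4×94.0×20)]/2 = 16.9 m/s
Subgeostrophic (V < V_g = 20 m/s), as expected around a low.

16.9 m/s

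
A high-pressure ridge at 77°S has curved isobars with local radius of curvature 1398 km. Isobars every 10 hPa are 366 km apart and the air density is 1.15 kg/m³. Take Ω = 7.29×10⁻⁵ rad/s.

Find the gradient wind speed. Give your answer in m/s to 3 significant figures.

Coriolis parameter at 77°S:
f = 2Ω sin φ = 2 × 7.29×10⁻⁵ × sin 77° = 1.42×10⁻⁴ s⁻¹
Pressure gradient: |∂P/∂n| = 1000 Pa / 366000 m = 2.73×10⁻³ Pa/m
Geostrophic speed: V_g = |∂P/∂n|/(fρ) = 2.73×10⁻³/(1.42×10⁻⁴ × 1.15) = 16.7 m/s
Around a high, pressure-gradient force acts outward with centrifugal, so Coriolis balances both:
fV = (1/ρ)|∂P/∂n| + V²/R  →  V² − fR·V + fR·V_g = 0
With fR = 1.42×10⁻⁴ × 1398×10³ m = 199 m/s:
V = [fR − √((fR)² − 4 fR V_g)]/2 = [199 − √(199² − 4×199×16.7)]/2 = 18.4 m/s
Supergeostrophic (V > V_g = 16.7 m/s), as expected around a high.

18.4 m/s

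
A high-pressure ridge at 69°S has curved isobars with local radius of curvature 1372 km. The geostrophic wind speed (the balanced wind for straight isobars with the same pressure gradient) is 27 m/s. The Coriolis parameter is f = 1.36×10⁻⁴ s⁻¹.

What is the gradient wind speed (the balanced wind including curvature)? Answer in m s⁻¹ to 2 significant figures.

33 m s⁻¹

Around a high, pressure-gradient force acts outward with centrifugal, so Coriolis balances both:
fV = (1/ρ)|∂P/∂n| + V²/R  →  V² − fR·V + fR·V_g = 0
With fR = 1.36×10⁻⁴ × 1372×10³ m = 187 m/s:
V = [fR − √((fR)² − 4 fR V_g)]/2 = [187 − √(187² − 4×187×27)]/2 = 32.7 m/s
Supergeostrophic (V > V_g = 27 m/s), as expected around a high.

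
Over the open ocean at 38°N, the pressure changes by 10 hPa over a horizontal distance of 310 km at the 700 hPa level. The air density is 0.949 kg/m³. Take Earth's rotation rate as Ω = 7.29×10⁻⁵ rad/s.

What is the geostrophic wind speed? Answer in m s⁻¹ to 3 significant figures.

Coriolis parameter at 38°N:
f = 2Ω sin φ = 2 × 7.29×10⁻⁵ × sin 38° = 8.98×10⁻⁵ s⁻¹
Pressure gradient: |∂P/∂n| = 1000 Pa / 310000 m = 3.23×10⁻³ Pa/m
Geostrophic balance (pressure-gradient force = Coriolis force):
V_g = (1/(fρ)) |∂P/∂n| = 3.23×10⁻³ / (8.98×10⁻⁵ × 0.949) = 37.9 m/s

37.9 m s⁻¹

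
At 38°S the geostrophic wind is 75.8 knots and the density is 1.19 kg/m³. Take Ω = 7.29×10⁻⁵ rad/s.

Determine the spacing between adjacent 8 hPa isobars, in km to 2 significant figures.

Coriolis parameter at 38°S:
f = 2Ω sin φ = 2 × 7.29×10⁻⁵ × sin 38° = 8.98×10⁻⁵ s⁻¹
Wind speed in SI: 75.8 knots = 39.0 m/s
Geostrophic balance rearranged: |∂P/∂n| = f ρ V_g
|∂P/∂n| = 8.98×10⁻⁵ × 1.19 × 39.0 = 4.17×10⁻³ Pa/m
Isobar spacing: Δn = ΔP/|∂P/∂n| = 800 Pa / 4.17×10⁻³ Pa/m = 192060 m ≈ 190 km

190 km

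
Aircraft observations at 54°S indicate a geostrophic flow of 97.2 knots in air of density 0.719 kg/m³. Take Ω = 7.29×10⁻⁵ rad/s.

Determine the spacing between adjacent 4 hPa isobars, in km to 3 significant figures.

Coriolis parameter at 54°S:
f = 2Ω sin φ = 2 × 7.29×10⁻⁵ × sin 54° = 1.18×10⁻⁴ s⁻¹
Wind speed in SI: 97.2 knots = 50.0 m/s
Geostrophic balance rearranged: |∂P/∂n| = f ρ V_g
|∂P/∂n| = 1.18×10⁻⁴ × 0.719 × 50.0 = 4.24×10⁻³ Pa/m
Isobar spacing: Δn = ΔP/|∂P/∂n| = 400 Pa / 4.24×10⁻³ Pa/m = 94322 m ≈ 94.3 km

94.3 km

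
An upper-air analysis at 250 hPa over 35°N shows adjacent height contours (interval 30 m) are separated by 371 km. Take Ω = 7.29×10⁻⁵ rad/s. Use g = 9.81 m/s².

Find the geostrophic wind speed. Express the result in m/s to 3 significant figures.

9.49 m/s

Coriolis parameter at 35°N:
f = 2Ω sin φ = 2 × 7.29×10⁻⁵ × sin 35° = 8.36×10⁻⁵ s⁻¹
Height gradient: |∂Z/∂n| = 30 m / 371000 m = 8.09×10⁻⁵
On a pressure surface, geostrophic balance gives V_g = (g/f)|∂Z/∂n|:
V_g = 9.81 × 8.09×10⁻⁵ / 8.36×10⁻⁵ = 9.49 m/s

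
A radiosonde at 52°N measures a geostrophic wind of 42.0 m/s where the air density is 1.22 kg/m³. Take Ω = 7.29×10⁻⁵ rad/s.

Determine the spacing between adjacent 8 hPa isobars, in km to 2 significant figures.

140 km

Coriolis parameter at 52°N:
f = 2Ω sin φ = 2 × 7.29×10⁻⁵ × sin 52° = 1.15×10⁻⁴ s⁻¹
Geostrophic balance rearranged: |∂P/∂n| = f ρ V_g
|∂P/∂n| = 1.15×10⁻⁴ × 1.22 × 42.0 = 5.89×10⁻³ Pa/m
Isobar spacing: Δn = ΔP/|∂P/∂n| = 800 Pa / 5.89×10⁻³ Pa/m = 135891 m ≈ 140 km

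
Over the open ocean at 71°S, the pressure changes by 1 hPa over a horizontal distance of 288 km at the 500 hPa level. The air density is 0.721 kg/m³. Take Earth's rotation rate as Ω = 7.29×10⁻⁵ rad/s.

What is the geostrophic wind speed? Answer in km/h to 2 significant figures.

Coriolis parameter at 71°S:
f = 2Ω sin φ = 2 × 7.29×10⁻⁵ × sin 71° = 1.38×10⁻⁴ s⁻¹
Pressure gradient: |∂P/∂n| = 100 Pa / 288000 m = 3.47×10⁻⁴ Pa/m
Geostrophic balance (pressure-gradient force = Coriolis force):
V_g = (1/(fρ)) |∂P/∂n| = 3.47×10⁻⁴ / (1.38×10⁻⁴ × 0.721) = 3.49 m/s
Converting: 3.49 m/s × 3.6 = 13 km/h

13 km/h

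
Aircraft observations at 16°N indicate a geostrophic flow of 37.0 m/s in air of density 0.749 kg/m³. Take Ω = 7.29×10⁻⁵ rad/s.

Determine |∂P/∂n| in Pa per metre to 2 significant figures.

1.1×10⁻³ Pa/m

Coriolis parameter at 16°N:
f = 2Ω sin φ = 2 × 7.29×10⁻⁵ × sin 16° = 4.02×10⁻⁵ s⁻¹
Geostrophic balance rearranged: |∂P/∂n| = f ρ V_g
|∂P/∂n| = 4.02×10⁻⁵ × 0.749 × 37.0 = 1.11×10⁻³ Pa/m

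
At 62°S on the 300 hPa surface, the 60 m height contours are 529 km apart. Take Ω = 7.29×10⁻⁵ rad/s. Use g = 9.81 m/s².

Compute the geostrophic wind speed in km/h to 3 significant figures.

Coriolis parameter at 62°S:
f = 2Ω sin φ = 2 × 7.29×10⁻⁵ × sin 62° = 1.29×10⁻⁴ s⁻¹
Height gradient: |∂Z/∂n| = 60 m / 529000 m = 1.13×10⁻⁴
On a pressure surface, geostrophic balance gives V_g = (g/f)|∂Z/∂n|:
V_g = 9.81 × 1.13×10⁻⁴ / 1.29×10⁻⁴ = 8.64 m/s
Converting: 8.64 m/s × 3.6 = 31.1 km/h

31.1 km/h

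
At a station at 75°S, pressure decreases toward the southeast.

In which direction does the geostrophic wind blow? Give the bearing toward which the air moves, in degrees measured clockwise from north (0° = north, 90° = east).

The pressure-gradient force points toward the southeast (bearing 135°).
Geostrophic balance: in the Southern Hemisphere the Coriolis force deflects motion to the left, so the geostrophic wind blows 90° to the left of the pressure-gradient force (low pressure on the right).
Rotating 135° by 90° counterclockwise gives 045° — the wind blows toward the northeast.

045°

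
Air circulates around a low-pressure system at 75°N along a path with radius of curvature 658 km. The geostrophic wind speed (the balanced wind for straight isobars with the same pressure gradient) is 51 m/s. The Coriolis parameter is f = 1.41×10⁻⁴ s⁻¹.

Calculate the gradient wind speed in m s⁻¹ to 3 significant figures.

Around a low, centrifugal force acts outward with Coriolis, so pressure-gradient force balances both:
(1/ρ)|∂P/∂n| = fV + V²/R  →  V² + fR·V − fR·V_g = 0
With fR = 1.41×10⁻⁴ × 658×10³ m = 92.8 m/s:
V = [−fR + √((fR)² + 4 fR V_g)]/2 = [−92.8 + √(92.8² + 4×92.8×51)]/2 = 36.6 m/s
Subgeostrophic (V < V_g = 51 m/s), as expected around a low.

36.6 m s⁻¹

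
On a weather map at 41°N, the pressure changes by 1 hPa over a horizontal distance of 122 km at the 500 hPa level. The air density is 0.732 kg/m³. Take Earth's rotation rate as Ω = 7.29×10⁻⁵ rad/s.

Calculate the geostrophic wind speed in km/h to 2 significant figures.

Coriolis parameter at 41°N:
f = 2Ω sin φ = 2 × 7.29×10⁻⁵ × sin 41° = 9.57×10⁻⁵ s⁻¹
Pressure gradient: |∂P/∂n| = 100 Pa / 122000 m = 8.20×10⁻⁴ Pa/m
Geostrophic balance (pressure-gradient force = Coriolis force):
V_g = (1/(fρ)) |∂P/∂n| = 8.20×10⁻⁴ / (9.57×10⁻⁵ × 0.732) = 11.7 m/s
Converting: 11.7 m/s × 3.6 = 42 km/h

42 km/h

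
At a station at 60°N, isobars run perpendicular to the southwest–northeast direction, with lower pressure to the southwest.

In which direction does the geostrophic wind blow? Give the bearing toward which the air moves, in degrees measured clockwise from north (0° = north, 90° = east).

315°

The pressure-gradient force points toward the southwest (bearing 225°).
Geostrophic balance: in the Northern Hemisphere the Coriolis force deflects motion to the right, so the geostrophic wind blows 90° to the right of the pressure-gradient force (low pressure on the left).
Rotating 225° by 90° clockwise gives 315° — the wind blows toward the northwest.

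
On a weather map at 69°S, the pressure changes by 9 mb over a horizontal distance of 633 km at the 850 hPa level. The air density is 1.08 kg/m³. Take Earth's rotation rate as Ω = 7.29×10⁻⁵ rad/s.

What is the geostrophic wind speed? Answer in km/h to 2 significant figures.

35 km/h

Coriolis parameter at 69°S:
f = 2Ω sin φ = 2 × 7.29×10⁻⁵ × sin 69° = 1.36×10⁻⁴ s⁻¹
Pressure gradient: |∂P/∂n| = 900 Pa / 633000 m = 1.42×10⁻³ Pa/m
Geostrophic balance (pressure-gradient force = Coriolis force):
V_g = (1/(fρ)) |∂P/∂n| = 1.42×10⁻³ / (1.36×10⁻⁴ × 1.08) = 9.67 m/s
Converting: 9.67 m/s × 3.6 = 35 km/h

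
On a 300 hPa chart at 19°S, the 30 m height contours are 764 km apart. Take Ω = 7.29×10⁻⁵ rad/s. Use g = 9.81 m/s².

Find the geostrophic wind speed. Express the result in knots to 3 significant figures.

15.8 knots

Coriolis parameter at 19°S:
f = 2Ω sin φ = 2 × 7.29×10⁻⁵ × sin 19° = 4.75×10⁻⁵ s⁻¹
Height gradient: |∂Z/∂n| = 30 m / 764000 m = 3.93×10⁻⁵
On a pressure surface, geostrophic balance gives V_g = (g/f)|∂Z/∂n|:
V_g = 9.81 × 3.93×10⁻⁵ / 4.75×10⁻⁵ = 8.12 m/s
Converting: 8.12 m/s × 1.944 = 15.8 knots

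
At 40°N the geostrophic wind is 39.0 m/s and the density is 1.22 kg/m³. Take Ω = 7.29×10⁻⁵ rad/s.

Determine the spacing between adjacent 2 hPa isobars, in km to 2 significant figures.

45 km

Coriolis parameter at 40°N:
f = 2Ω sin φ = 2 × 7.29×10⁻⁵ × sin 40° = 9.37×10⁻⁵ s⁻¹
Geostrophic balance rearranged: |∂P/∂n| = f ρ V_g
|∂P/∂n| = 9.37×10⁻⁵ × 1.22 × 39.0 = 4.46×10⁻³ Pa/m
Isobar spacing: Δn = ΔP/|∂P/∂n| = 200 Pa / 4.46×10⁻³ Pa/m = 44852 m ≈ 45 km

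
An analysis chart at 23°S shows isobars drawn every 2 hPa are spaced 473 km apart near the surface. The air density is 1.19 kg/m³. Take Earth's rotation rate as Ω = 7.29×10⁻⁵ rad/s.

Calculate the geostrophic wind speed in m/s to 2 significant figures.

6.2 m/s

Coriolis parameter at 23°S:
f = 2Ω sin φ = 2 × 7.29×10⁻⁵ × sin 23° = 5.70×10⁻⁵ s⁻¹
Pressure gradient: |∂P/∂n| = 200 Pa / 473000 m = 4.23×10⁻⁴ Pa/m
Geostrophic balance (pressure-gradient force = Coriolis force):
V_g = (1/(fρ)) |∂P/∂n| = 4.23×10⁻⁴ / (5.70×10⁻⁵ × 1.19) = 6.24 m/s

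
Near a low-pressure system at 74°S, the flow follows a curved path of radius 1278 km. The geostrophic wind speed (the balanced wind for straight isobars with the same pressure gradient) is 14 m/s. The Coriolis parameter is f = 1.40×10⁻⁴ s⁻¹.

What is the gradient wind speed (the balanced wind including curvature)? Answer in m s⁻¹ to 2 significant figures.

Around a low, centrifugal force acts outward with Coriolis, so pressure-gradient force balances both:
(1/ρ)|∂P/∂n| = fV + V²/R  →  V² + fR·V − fR·V_g = 0
With fR = 1.40×10⁻⁴ × 1278×10³ m = 179 m/s:
V = [−fR + √((fR)² + 4 fR V_g)]/2 = [−179 + √(179² + 4×179×14)]/2 = 13 m/s
Subgeostrophic (V < V_g = 14 m/s), as expected around a low.

13 m s⁻¹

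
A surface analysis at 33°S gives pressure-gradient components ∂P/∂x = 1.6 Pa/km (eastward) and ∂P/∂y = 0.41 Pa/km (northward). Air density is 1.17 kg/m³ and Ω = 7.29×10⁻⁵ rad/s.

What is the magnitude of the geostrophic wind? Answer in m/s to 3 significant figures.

17.8 m/s

Coriolis parameter at 33°S:
f = 2Ω sin φ = 2 × 7.29×10⁻⁵ × sin 33° = 7.94×10⁻⁵ s⁻¹
In the Southern Hemisphere f is negative: f = −7.94×10⁻⁵ s⁻¹.
Component geostrophic relations (x east, y north):
u_g = −(1/(fρ)) ∂P/∂y,  v_g = (1/(fρ)) ∂P/∂x
u_g = −(0.41×10⁻³)/(−7.94×10⁻⁵ × 1.17) = 4.41 m/s;  v_g = (1.6×10⁻³)/(−7.94×10⁻⁵ × 1.17) = −17.2 m/s
|V_g| = √(u_g² + v_g²) = 17.8 m/s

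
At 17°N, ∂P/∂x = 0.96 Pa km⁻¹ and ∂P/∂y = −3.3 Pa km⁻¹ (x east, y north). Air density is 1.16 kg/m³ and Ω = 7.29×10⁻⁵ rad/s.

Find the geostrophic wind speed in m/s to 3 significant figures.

Coriolis parameter at 17°N:
f = 2Ω sin φ = 2 × 7.29×10⁻⁵ × sin 17° = 4.26×10⁻⁵ s⁻¹
Component geostrophic relations (x east, y north):
u_g = −(1/(fρ)) ∂P/∂y,  v_g = (1/(fρ)) ∂P/∂x
u_g = −(−3.3×10⁻³)/(4.26×10⁻⁵ × 1.16) = 66.7 m/s;  v_g = (0.96×10⁻³)/(4.26×10⁻⁵ × 1.16) = 19.4 m/s
|V_g| = √(u_g² + v_g²) = 69.5 m/s

69.5 m/s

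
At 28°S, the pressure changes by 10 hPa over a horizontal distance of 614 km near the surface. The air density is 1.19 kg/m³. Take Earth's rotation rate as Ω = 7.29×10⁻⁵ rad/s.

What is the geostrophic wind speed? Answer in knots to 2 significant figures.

Coriolis parameter at 28°S:
f = 2Ω sin φ = 2 × 7.29×10⁻⁵ × sin 28° = 6.84×10⁻⁵ s⁻¹
Pressure gradient: |∂P/∂n| = 1000 Pa / 614000 m = 1.63×10⁻³ Pa/m
Geostrophic balance (pressure-gradient force = Coriolis force):
V_g = (1/(fρ)) |∂P/∂n| = 1.63×10⁻³ / (6.84×10⁻⁵ × 1.19) = 20.0 m/s
Converting: 20.0 m/s × 1.944 = 39 knots

39 knots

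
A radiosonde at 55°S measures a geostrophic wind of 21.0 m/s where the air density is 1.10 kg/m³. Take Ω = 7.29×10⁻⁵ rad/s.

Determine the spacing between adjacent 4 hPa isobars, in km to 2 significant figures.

140 km

Coriolis parameter at 55°S:
f = 2Ω sin φ = 2 × 7.29×10⁻⁵ × sin 55° = 1.19×10⁻⁴ s⁻¹
Geostrophic balance rearranged: |∂P/∂n| = f ρ V_g
|∂P/∂n| = 1.19×10⁻⁴ × 1.10 × 21.0 = 2.76×10⁻³ Pa/m
Isobar spacing: Δn = ΔP/|∂P/∂n| = 400 Pa / 2.76×10⁻³ Pa/m = 144986 m ≈ 140 km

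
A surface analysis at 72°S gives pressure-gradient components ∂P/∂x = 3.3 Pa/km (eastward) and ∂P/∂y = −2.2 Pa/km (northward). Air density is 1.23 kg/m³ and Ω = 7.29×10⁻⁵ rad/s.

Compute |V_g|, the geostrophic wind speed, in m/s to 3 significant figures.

Coriolis parameter at 72°S:
f = 2Ω sin φ = 2 × 7.29×10⁻⁵ × sin 72° = 1.39×10⁻⁴ s⁻¹
In the Southern Hemisphere f is negative: f = −1.39×10⁻⁴ s⁻¹.
Component geostrophic relations (x east, y north):
u_g = −(1/(fρ)) ∂P/∂y,  v_g = (1/(fρ)) ∂P/∂x
u_g = −(−2.2×10⁻³)/(−1.39×10⁻⁴ × 1.23) = −12.9 m/s;  v_g = (3.3×10⁻³)/(−1.39×10⁻⁴ × 1.23) = −19.3 m/s
|V_g| = √(u_g² + v_g²) = 23.3 m/s

23.3 m/s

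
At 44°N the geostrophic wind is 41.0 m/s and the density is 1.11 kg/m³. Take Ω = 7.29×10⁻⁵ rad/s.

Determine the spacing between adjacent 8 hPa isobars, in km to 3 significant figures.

Coriolis parameter at 44°N:
f = 2Ω sin φ = 2 × 7.29×10⁻⁵ × sin 44° = 1.01×10⁻⁴ s⁻¹
Geostrophic balance rearranged: |∂P/∂n| = f ρ V_g
|∂P/∂n| = 1.01×10⁻⁴ × 1.11 × 41.0 = 4.61×10⁻³ Pa/m
Isobar spacing: Δn = ΔP/|∂P/∂n| = 800 Pa / 4.61×10⁻³ Pa/m = 173562 m ≈ 174 km

174 km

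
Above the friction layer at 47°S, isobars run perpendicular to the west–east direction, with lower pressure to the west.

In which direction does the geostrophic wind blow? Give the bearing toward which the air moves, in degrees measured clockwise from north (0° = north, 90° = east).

The pressure-gradient force points toward the west (bearing 270°).
Geostrophic balance: in the Southern Hemisphere the Coriolis force deflects motion to the left, so the geostrophic wind blows 90° to the left of the pressure-gradient force (low pressure on the right).
Rotating 270° by 90° counterclockwise gives 180° — the wind blows toward the south.

180°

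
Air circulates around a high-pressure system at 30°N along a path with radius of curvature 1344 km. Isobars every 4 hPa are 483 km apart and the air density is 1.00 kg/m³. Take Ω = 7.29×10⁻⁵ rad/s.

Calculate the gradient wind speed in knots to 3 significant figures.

25.5 knots

Coriolis parameter at 30°N:
f = 2Ω sin φ = 2 × 7.29×10⁻⁵ × sin 30° = 7.29×10⁻⁵ s⁻¹
Pressure gradient: |∂P/∂n| = 400 Pa / 483000 m = 8.28×10⁻⁴ Pa/m
Geostrophic speed: V_g = |∂P/∂n|/(fρ) = 8.28×10⁻⁴/(7.29×10⁻⁵ × 1.00) = 11.4 m/s
Around a high, pressure-gradient force acts outward with centrifugal, so Coriolis balances both:
fV = (1/ρ)|∂P/∂n| + V²/R  →  V² − fR·V + fR·V_g = 0
With fR = 7.29×10⁻⁵ × 1344×10³ m = 98.0 m/s:
V = [fR − √((fR)² − 4 fR V_g)]/2 = [98.0 − √(98.0² − 4×98.0×11.4)]/2 = 13.1 m/s
Supergeostrophic (V > V_g = 11.4 m/s), as expected around a high.
Converting: 13.1 m/s × 1.944 = 25.5 knots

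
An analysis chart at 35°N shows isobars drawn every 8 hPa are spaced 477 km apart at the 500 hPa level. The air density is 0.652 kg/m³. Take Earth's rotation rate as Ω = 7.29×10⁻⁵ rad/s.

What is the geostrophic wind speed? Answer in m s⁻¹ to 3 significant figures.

Coriolis parameter at 35°N:
f = 2Ω sin φ = 2 × 7.29×10⁻⁵ × sin 35° = 8.36×10⁻⁵ s⁻¹
Pressure gradient: |∂P/∂n| = 800 Pa / 477000 m = 1.68×10⁻³ Pa/m
Geostrophic balance (pressure-gradient force = Coriolis force):
V_g = (1/(fρ)) |∂P/∂n| = 1.68×10⁻³ / (8.36×10⁻⁵ × 0.652) = 30.8 m/s

30.8 m s⁻¹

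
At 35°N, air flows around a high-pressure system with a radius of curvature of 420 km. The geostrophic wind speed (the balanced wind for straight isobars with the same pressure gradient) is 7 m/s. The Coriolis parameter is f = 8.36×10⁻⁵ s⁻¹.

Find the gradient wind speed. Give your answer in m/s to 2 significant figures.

Around a high, pressure-gradient force acts outward with centrifugal, so Coriolis balances both:
fV = (1/ρ)|∂P/∂n| + V²/R  →  V² − fR·V + fR·V_g = 0
With fR = 8.36×10⁻⁵ × 420×10³ m = 35.1 m/s:
V = [fR − √((fR)² − 4 fR V_g)]/2 = [35.1 − √(35.1² − 4×35.1×7)]/2 = 9.65 m/s
Supergeostrophic (V > V_g = 7 m/s), as expected around a high.

9.7 m/s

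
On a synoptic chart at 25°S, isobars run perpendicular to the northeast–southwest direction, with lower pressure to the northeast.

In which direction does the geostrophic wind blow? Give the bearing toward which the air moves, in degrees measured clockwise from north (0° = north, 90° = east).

315°

The pressure-gradient force points toward the northeast (bearing 045°).
Geostrophic balance: in the Southern Hemisphere the Coriolis force deflects motion to the left, so the geostrophic wind blows 90° to the left of the pressure-gradient force (low pressure on the right).
Rotating 045° by 90° counterclockwise gives 315° — the wind blows toward the northwest.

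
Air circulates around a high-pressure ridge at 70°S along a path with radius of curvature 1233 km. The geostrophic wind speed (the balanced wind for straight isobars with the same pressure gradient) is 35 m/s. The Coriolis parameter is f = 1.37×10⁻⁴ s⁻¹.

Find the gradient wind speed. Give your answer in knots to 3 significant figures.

Around a high, pressure-gradient force acts outward with centrifugal, so Coriolis balances both:
fV = (1/ρ)|∂P/∂n| + V²/R  →  V² − fR·V + fR·V_g = 0
With fR = 1.37×10⁻⁴ × 1233×10³ m = 169 m/s:
V = [fR − √((fR)² − 4 fR V_g)]/2 = [169 − √(169² − 4×169×35)]/2 = 49.5 m/s
Supergeostrophic (V > V_g = 35 m/s), as expected around a high.
Converting: 49.5 m/s × 1.944 = 96.2 knots

96.2 knots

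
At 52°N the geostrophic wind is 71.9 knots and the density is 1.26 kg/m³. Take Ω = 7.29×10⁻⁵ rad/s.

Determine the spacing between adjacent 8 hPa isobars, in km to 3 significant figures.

149 km

Coriolis parameter at 52°N:
f = 2Ω sin φ = 2 × 7.29×10⁻⁵ × sin 52° = 1.15×10⁻⁴ s⁻¹
Wind speed in SI: 71.9 knots = 37.0 m/s
Geostrophic balance rearranged: |∂P/∂n| = f ρ V_g
|∂P/∂n| = 1.15×10⁻⁴ × 1.26 × 37.0 = 5.35×10⁻³ Pa/m
Isobar spacing: Δn = ΔP/|∂P/∂n| = 800 Pa / 5.35×10⁻³ Pa/m = 149404 m ≈ 149 km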